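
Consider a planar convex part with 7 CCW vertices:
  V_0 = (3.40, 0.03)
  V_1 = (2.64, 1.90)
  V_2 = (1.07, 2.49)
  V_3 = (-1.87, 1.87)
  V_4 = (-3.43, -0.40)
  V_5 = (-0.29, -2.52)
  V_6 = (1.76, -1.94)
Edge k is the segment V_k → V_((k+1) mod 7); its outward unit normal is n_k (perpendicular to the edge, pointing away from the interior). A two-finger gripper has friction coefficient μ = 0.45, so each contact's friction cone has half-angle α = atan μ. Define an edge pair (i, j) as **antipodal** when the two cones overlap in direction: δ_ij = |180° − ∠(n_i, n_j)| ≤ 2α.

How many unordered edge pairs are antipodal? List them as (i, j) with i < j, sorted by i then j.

count = 8; pairs: (0,4), (1,4), (1,5), (2,4), (2,5), (2,6), (3,5), (3,6)

α = atan 0.45 = 24.23°;  2α = 48.46°
n_0 = (+0.9264, +0.3765)
n_1 = (+0.3518, +0.9361)
n_2 = (-0.2063, +0.9785)
n_3 = (-0.8241, +0.5664)
n_4 = (-0.5596, -0.8288)
n_5 = (+0.2722, -0.9622)
n_6 = (+0.7685, -0.6398)
  (0,1): δ = 132.71°  ·
  (0,2): δ = 100.21°  ·
  (0,3): δ = 56.62°  ·
  (0,4): δ = 33.86°  ✓
  (0,5): δ = 83.68°  ·
  (0,6): δ = 118.11°  ·
  (1,2): δ = 147.50°  ·
  (1,3): δ = 103.90°  ·
  (1,4): δ = 13.43°  ✓
  (1,5): δ = 36.39°  ✓
  (1,6): δ = 70.82°  ·
  (2,3): δ = 136.41°  ·
  (2,4): δ = 45.93°  ✓
  (2,5): δ = 3.89°  ✓
  (2,6): δ = 38.31°  ✓
  (3,4): δ = 89.53°  ·
  (3,5): δ = 39.70°  ✓
  (3,6): δ = 5.28°  ✓
  (4,5): δ = 130.18°  ·
  (4,6): δ = 95.75°  ·
  (5,6): δ = 145.57°  ·
antipodal pairs: 8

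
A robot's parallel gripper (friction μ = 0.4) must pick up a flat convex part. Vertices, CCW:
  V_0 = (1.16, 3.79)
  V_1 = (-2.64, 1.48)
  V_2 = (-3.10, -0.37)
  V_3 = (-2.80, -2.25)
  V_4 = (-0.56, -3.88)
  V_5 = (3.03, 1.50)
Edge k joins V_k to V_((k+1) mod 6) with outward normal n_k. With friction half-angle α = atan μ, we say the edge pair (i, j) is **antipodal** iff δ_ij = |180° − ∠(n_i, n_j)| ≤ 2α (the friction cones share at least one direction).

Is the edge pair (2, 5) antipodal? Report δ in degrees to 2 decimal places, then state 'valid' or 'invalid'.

α = atan 0.4 = 21.80°;  2α = 43.60°
edge 2: e_2 = (+0.30, -1.88);  n_2 = (-0.9875, -0.1576)
edge 5: e_5 = (-1.87, +2.29);  n_5 = (+0.7746, +0.6325)
∠(n_2, n_5) = 149.83°
δ = |180° − 149.83°| = 30.17°
30.17° ≤ 2α = 43.60°  →  valid

δ = 30.17°, valid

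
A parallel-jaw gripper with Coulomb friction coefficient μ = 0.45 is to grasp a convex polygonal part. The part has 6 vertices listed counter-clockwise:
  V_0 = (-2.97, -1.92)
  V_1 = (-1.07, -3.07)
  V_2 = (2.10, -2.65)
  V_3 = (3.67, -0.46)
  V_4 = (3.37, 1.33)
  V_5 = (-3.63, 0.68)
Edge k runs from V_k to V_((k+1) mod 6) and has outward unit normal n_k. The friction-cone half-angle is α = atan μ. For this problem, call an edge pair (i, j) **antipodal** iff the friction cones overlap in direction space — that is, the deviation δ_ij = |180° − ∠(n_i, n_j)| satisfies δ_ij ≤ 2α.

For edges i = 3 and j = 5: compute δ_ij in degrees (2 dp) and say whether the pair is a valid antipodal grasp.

δ = 4.73°, valid

α = atan 0.45 = 24.23°;  2α = 48.46°
edge 3: e_3 = (-0.30, +1.79);  n_3 = (+0.9862, +0.1653)
edge 5: e_5 = (+0.66, -2.60);  n_5 = (-0.9693, -0.2460)
∠(n_3, n_5) = 175.27°
δ = |180° − 175.27°| = 4.73°
4.73° ≤ 2α = 48.46°  →  valid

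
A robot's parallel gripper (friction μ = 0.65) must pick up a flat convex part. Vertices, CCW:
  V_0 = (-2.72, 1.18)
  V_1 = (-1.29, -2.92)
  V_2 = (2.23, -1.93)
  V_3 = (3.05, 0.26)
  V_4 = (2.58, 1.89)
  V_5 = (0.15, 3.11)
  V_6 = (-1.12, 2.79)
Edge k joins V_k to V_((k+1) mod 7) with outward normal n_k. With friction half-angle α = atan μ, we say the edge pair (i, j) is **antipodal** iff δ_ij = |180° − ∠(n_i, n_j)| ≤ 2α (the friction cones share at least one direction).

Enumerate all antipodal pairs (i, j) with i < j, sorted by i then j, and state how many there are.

α = atan 0.65 = 33.02°;  2α = 66.05°
n_0 = (-0.9442, -0.3293)
n_1 = (+0.2707, -0.9627)
n_2 = (+0.9365, -0.3507)
n_3 = (+0.9609, +0.2771)
n_4 = (+0.4487, +0.8937)
n_5 = (-0.2443, +0.9697)
n_6 = (-0.7093, +0.7049)
  (0,1): δ = 93.52°  ·
  (0,2): δ = 39.76°  ✓
  (0,3): δ = 3.14°  ✓
  (0,4): δ = 44.11°  ✓
  (0,5): δ = 84.91°  ·
  (0,6): δ = 115.95°  ·
  (1,2): δ = 126.24°  ·
  (1,3): δ = 89.62°  ·
  (1,4): δ = 42.37°  ✓
  (1,5): δ = 1.57°  ✓
  (1,6): δ = 29.47°  ✓
  (2,3): δ = 143.39°  ·
  (2,4): δ = 96.13°  ·
  (2,5): δ = 55.33°  ✓
  (2,6): δ = 24.29°  ✓
  (3,4): δ = 132.74°  ·
  (3,5): δ = 91.94°  ·
  (3,6): δ = 60.91°  ✓
  (4,5): δ = 139.20°  ·
  (4,6): δ = 108.16°  ·
  (5,6): δ = 148.96°  ·
antipodal pairs: 9

count = 9; pairs: (0,2), (0,3), (0,4), (1,4), (1,5), (1,6), (2,5), (2,6), (3,6)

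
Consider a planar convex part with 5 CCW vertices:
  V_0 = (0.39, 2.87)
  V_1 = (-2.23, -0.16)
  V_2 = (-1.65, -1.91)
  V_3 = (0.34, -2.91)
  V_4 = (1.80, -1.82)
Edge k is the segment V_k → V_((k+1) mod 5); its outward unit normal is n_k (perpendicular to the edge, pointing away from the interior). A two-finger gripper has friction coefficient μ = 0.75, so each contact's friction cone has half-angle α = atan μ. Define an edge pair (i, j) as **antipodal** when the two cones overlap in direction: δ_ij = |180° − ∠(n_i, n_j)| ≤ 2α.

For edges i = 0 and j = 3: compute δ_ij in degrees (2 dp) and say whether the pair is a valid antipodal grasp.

δ = 12.41°, valid

α = atan 0.75 = 36.87°;  2α = 73.74°
edge 0: e_0 = (-2.62, -3.03);  n_0 = (-0.7564, +0.6541)
edge 3: e_3 = (+1.46, +1.09);  n_3 = (+0.5982, -0.8013)
∠(n_0, n_3) = 167.59°
δ = |180° − 167.59°| = 12.41°
12.41° ≤ 2α = 73.74°  →  valid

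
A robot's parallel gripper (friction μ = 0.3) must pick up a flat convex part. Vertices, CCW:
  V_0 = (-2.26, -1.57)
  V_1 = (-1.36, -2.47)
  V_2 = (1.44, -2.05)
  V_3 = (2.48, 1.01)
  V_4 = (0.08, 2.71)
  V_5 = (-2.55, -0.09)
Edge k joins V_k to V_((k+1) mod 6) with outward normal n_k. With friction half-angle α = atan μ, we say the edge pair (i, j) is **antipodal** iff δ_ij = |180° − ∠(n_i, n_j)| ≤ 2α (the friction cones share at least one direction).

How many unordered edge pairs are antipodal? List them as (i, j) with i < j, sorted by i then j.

count = 3; pairs: (0,3), (2,4), (2,5)

α = atan 0.3 = 16.70°;  2α = 33.40°
n_0 = (-0.7071, -0.7071)
n_1 = (+0.1483, -0.9889)
n_2 = (+0.9468, -0.3218)
n_3 = (+0.5780, +0.8160)
n_4 = (-0.7289, +0.6846)
n_5 = (-0.9813, -0.1923)
  (0,1): δ = 126.47°  ·
  (0,2): δ = 63.77°  ·
  (0,3): δ = 9.69°  ✓
  (0,4): δ = 91.79°  ·
  (0,5): δ = 146.09°  ·
  (1,2): δ = 117.30°  ·
  (1,3): δ = 43.84°  ·
  (1,4): δ = 38.26°  ·
  (1,5): δ = 92.56°  ·
  (2,3): δ = 106.54°  ·
  (2,4): δ = 24.44°  ✓
  (2,5): δ = 29.86°  ✓
  (3,4): δ = 97.90°  ·
  (3,5): δ = 43.60°  ·
  (4,5): δ = 125.71°  ·
antipodal pairs: 3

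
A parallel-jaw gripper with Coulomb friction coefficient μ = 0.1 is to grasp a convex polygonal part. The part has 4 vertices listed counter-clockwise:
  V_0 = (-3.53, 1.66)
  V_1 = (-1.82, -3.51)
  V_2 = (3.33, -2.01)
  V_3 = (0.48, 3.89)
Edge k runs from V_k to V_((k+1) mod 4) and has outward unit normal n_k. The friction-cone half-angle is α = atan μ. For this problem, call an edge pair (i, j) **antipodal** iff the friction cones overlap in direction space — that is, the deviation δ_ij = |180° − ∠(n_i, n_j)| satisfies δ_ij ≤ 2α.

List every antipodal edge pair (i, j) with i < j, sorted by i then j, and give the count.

α = atan 0.1 = 5.71°;  2α = 11.42°
n_0 = (-0.9494, -0.3140)
n_1 = (+0.2796, -0.9601)
n_2 = (+0.9004, +0.4350)
n_3 = (-0.4860, +0.8740)
  (0,1): δ = 92.06°  ·
  (0,2): δ = 7.48°  ✓
  (0,3): δ = 100.78°  ·
  (1,2): δ = 80.46°  ·
  (1,3): δ = 12.84°  ·
  (2,3): δ = 86.70°  ·
antipodal pairs: 1

count = 1; pairs: (0,2)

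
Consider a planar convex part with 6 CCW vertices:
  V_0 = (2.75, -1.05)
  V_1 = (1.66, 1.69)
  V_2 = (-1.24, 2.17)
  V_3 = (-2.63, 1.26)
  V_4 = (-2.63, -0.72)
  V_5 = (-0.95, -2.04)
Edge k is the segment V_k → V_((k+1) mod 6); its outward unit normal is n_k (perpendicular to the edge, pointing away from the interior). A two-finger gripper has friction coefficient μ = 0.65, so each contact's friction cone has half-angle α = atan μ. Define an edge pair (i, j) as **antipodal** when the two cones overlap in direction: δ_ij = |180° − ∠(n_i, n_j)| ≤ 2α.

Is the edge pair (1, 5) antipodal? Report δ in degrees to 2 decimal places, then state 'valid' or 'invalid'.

δ = 24.38°, valid

α = atan 0.65 = 33.02°;  2α = 66.05°
edge 1: e_1 = (-2.90, +0.48);  n_1 = (+0.1633, +0.9866)
edge 5: e_5 = (+3.70, +0.99);  n_5 = (+0.2585, -0.9660)
∠(n_1, n_5) = 155.62°
δ = |180° − 155.62°| = 24.38°
24.38° ≤ 2α = 66.05°  →  valid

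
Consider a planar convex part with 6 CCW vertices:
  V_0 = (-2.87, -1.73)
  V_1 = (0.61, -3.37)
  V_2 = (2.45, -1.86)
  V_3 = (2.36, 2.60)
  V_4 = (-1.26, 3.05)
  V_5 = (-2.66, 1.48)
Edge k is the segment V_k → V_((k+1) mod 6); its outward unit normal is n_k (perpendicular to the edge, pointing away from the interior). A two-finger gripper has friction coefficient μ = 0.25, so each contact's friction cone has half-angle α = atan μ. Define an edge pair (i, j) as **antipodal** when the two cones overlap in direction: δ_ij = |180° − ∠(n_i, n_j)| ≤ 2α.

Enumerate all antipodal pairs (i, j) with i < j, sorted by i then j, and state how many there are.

count = 3; pairs: (0,3), (1,4), (2,5)

α = atan 0.25 = 14.04°;  2α = 28.07°
n_0 = (-0.4263, -0.9046)
n_1 = (+0.6344, -0.7730)
n_2 = (+0.9998, +0.0202)
n_3 = (+0.1234, +0.9924)
n_4 = (-0.7464, +0.6655)
n_5 = (-0.9979, +0.0653)
  (0,1): δ = 115.39°  ·
  (0,2): δ = 63.61°  ·
  (0,3): δ = 18.15°  ✓
  (0,4): δ = 73.51°  ·
  (0,5): δ = 111.49°  ·
  (1,2): δ = 128.22°  ·
  (1,3): δ = 46.46°  ·
  (1,4): δ = 8.90°  ✓
  (1,5): δ = 46.88°  ·
  (2,3): δ = 98.24°  ·
  (2,4): δ = 42.88°  ·
  (2,5): δ = 4.90°  ✓
  (3,4): δ = 124.64°  ·
  (3,5): δ = 86.66°  ·
  (4,5): δ = 142.02°  ·
antipodal pairs: 3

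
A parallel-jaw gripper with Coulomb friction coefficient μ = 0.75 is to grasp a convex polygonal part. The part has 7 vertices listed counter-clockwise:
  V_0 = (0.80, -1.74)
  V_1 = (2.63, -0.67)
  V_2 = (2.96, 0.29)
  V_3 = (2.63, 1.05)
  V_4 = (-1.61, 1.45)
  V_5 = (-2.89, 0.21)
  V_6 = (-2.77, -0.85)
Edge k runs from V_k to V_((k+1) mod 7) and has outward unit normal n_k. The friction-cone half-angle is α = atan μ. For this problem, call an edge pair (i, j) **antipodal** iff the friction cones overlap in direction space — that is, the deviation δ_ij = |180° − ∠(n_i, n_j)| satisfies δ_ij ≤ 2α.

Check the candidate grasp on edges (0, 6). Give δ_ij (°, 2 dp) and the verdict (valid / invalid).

α = atan 0.75 = 36.87°;  2α = 73.74°
edge 0: e_0 = (+1.83, +1.07);  n_0 = (+0.5048, -0.8633)
edge 6: e_6 = (+3.57, -0.89);  n_6 = (-0.2419, -0.9703)
∠(n_0, n_6) = 44.31°
δ = |180° − 44.31°| = 135.69°
135.69° > 2α = 73.74°  →  invalid

δ = 135.69°, invalid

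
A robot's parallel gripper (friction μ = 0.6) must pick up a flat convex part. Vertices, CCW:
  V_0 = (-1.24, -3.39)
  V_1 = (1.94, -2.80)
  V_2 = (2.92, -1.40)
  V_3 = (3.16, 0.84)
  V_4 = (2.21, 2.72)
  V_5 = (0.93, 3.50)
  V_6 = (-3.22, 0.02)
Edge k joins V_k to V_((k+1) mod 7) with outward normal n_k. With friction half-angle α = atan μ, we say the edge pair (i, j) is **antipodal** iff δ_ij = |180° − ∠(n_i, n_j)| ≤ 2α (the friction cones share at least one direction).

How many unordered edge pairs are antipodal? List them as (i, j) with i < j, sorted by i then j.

count = 7; pairs: (0,4), (0,5), (1,5), (2,5), (2,6), (3,6), (4,6)

α = atan 0.6 = 30.96°;  2α = 61.93°
n_0 = (+0.1824, -0.9832)
n_1 = (+0.8192, -0.5735)
n_2 = (+0.9943, -0.1065)
n_3 = (+0.8925, +0.4510)
n_4 = (+0.5204, +0.8539)
n_5 = (-0.6425, +0.7663)
n_6 = (-0.8648, -0.5021)
  (0,1): δ = 135.50°  ·
  (0,2): δ = 106.63°  ·
  (0,3): δ = 73.70°  ·
  (0,4): δ = 41.87°  ✓
  (0,5): δ = 29.47°  ✓
  (0,6): δ = 109.63°  ·
  (1,2): δ = 151.12°  ·
  (1,3): δ = 118.20°  ·
  (1,4): δ = 86.37°  ·
  (1,5): δ = 15.03°  ✓
  (1,6): δ = 65.13°  ·
  (2,3): δ = 147.08°  ·
  (2,4): δ = 115.24°  ·
  (2,5): δ = 43.90°  ✓
  (2,6): δ = 36.26°  ✓
  (3,4): δ = 148.17°  ·
  (3,5): δ = 76.83°  ·
  (3,6): δ = 3.33°  ✓
  (4,5): δ = 108.66°  ·
  (4,6): δ = 28.50°  ✓
  (5,6): δ = 99.84°  ·
antipodal pairs: 7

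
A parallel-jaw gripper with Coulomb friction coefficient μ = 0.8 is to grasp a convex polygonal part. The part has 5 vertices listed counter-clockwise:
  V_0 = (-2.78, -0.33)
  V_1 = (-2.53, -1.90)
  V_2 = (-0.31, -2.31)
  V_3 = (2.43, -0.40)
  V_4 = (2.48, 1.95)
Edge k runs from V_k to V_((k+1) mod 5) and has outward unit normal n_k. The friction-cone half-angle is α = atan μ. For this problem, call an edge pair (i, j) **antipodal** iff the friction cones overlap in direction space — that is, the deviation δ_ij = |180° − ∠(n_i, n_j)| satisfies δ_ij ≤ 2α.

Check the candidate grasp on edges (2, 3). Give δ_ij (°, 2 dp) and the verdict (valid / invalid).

δ = 126.10°, invalid

α = atan 0.8 = 38.66°;  2α = 77.32°
edge 2: e_2 = (+2.74, +1.91);  n_2 = (+0.5719, -0.8204)
edge 3: e_3 = (+0.05, +2.35);  n_3 = (+0.9998, -0.0213)
∠(n_2, n_3) = 53.90°
δ = |180° − 53.90°| = 126.10°
126.10° > 2α = 77.32°  →  invalid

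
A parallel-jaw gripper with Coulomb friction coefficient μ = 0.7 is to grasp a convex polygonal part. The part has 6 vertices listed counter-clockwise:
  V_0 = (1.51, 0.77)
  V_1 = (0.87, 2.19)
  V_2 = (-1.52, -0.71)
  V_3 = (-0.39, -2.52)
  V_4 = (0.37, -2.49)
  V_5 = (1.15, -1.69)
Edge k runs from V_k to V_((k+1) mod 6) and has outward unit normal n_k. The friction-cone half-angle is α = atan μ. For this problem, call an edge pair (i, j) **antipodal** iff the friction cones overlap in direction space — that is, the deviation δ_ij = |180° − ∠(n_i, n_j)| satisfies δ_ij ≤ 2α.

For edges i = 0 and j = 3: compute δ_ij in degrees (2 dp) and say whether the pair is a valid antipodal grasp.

δ = 68.00°, valid

α = atan 0.7 = 34.99°;  2α = 69.98°
edge 0: e_0 = (-0.64, +1.42);  n_0 = (+0.9117, +0.4109)
edge 3: e_3 = (+0.76, +0.03);  n_3 = (+0.0394, -0.9992)
∠(n_0, n_3) = 112.00°
δ = |180° − 112.00°| = 68.00°
68.00° ≤ 2α = 69.98°  →  valid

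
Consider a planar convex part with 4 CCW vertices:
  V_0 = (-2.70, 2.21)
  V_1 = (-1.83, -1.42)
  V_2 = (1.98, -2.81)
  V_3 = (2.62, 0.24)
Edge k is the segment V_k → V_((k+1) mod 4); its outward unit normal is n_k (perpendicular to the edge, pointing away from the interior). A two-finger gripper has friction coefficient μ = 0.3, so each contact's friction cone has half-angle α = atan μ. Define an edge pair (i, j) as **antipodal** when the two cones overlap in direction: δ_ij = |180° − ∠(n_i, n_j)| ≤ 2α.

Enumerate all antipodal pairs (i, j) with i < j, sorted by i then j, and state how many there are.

α = atan 0.3 = 16.70°;  2α = 33.40°
n_0 = (-0.9725, -0.2331)
n_1 = (-0.3427, -0.9394)
n_2 = (+0.9787, -0.2054)
n_3 = (+0.3473, +0.9378)
  (0,1): δ = 123.52°  ·
  (0,2): δ = 25.33°  ✓
  (0,3): δ = 56.20°  ·
  (1,2): δ = 81.81°  ·
  (1,3): δ = 0.28°  ✓
  (2,3): δ = 98.47°  ·
antipodal pairs: 2

count = 2; pairs: (0,2), (1,3)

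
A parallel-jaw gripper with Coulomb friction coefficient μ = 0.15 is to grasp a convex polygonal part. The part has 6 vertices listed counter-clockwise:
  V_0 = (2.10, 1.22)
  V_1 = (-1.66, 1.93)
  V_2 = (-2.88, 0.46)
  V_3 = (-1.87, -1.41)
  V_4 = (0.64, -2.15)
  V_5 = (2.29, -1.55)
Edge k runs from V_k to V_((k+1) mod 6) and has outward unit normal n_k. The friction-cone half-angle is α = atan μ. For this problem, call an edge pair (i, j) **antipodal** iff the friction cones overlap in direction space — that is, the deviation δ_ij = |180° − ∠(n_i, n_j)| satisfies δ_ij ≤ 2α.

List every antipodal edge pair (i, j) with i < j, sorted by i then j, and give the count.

α = atan 0.15 = 8.53°;  2α = 17.06°
n_0 = (+0.1856, +0.9826)
n_1 = (-0.7695, +0.6386)
n_2 = (-0.8799, -0.4752)
n_3 = (-0.2828, -0.9592)
n_4 = (+0.3417, -0.9398)
n_5 = (+0.9977, +0.0684)
  (0,1): δ = 119.00°  ·
  (0,2): δ = 50.93°  ·
  (0,3): δ = 5.73°  ✓
  (0,4): δ = 30.68°  ·
  (0,5): δ = 104.62°  ·
  (1,2): δ = 111.94°  ·
  (1,3): δ = 66.74°  ·
  (1,4): δ = 30.33°  ·
  (1,5): δ = 43.61°  ·
  (2,3): δ = 134.80°  ·
  (2,4): δ = 98.39°  ·
  (2,5): δ = 24.45°  ·
  (3,4): δ = 143.59°  ·
  (3,5): δ = 69.65°  ·
  (4,5): δ = 106.06°  ·
antipodal pairs: 1

count = 1; pairs: (0,3)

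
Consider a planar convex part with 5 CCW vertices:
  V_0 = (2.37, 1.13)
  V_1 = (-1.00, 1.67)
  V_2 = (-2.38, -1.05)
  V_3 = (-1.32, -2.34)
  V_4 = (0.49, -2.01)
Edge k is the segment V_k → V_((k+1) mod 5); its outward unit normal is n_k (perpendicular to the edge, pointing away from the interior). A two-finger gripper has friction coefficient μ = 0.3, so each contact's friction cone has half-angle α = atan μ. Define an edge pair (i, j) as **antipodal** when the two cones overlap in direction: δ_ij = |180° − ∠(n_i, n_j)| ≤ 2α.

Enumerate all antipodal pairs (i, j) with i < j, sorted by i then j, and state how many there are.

α = atan 0.3 = 16.70°;  2α = 33.40°
n_0 = (+0.1582, +0.9874)
n_1 = (-0.8918, +0.4525)
n_2 = (-0.7726, -0.6349)
n_3 = (+0.1794, -0.9838)
n_4 = (+0.8580, -0.5137)
  (0,1): δ = 107.80°  ·
  (0,2): δ = 41.49°  ·
  (0,3): δ = 19.44°  ✓
  (0,4): δ = 68.19°  ·
  (1,2): δ = 113.69°  ·
  (1,3): δ = 52.77°  ·
  (1,4): δ = 4.01°  ✓
  (2,3): δ = 119.08°  ·
  (2,4): δ = 70.32°  ·
  (3,4): δ = 131.24°  ·
antipodal pairs: 2

count = 2; pairs: (0,3), (1,4)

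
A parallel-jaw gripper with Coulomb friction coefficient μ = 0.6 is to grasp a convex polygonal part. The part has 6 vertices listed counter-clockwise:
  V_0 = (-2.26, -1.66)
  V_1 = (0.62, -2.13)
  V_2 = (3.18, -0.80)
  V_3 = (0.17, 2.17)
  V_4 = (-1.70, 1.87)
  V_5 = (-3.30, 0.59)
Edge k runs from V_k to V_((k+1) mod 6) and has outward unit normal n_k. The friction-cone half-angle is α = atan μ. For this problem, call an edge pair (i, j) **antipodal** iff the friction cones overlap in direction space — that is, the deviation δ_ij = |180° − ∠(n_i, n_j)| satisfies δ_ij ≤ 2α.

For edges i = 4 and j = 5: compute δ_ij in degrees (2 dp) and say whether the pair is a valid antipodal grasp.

α = atan 0.6 = 30.96°;  2α = 61.93°
edge 4: e_4 = (-1.60, -1.28);  n_4 = (-0.6247, +0.7809)
edge 5: e_5 = (+1.04, -2.25);  n_5 = (-0.9077, -0.4196)
∠(n_4, n_5) = 76.15°
δ = |180° − 76.15°| = 103.85°
103.85° > 2α = 61.93°  →  invalid

δ = 103.85°, invalid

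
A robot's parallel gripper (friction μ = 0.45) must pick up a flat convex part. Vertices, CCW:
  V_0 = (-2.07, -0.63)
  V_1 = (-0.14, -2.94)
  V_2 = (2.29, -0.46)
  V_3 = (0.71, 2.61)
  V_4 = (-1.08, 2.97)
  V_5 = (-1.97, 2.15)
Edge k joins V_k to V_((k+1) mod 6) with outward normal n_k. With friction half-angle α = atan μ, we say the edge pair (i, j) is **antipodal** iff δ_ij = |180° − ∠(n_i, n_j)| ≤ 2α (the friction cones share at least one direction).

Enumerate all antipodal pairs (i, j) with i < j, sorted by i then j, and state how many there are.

α = atan 0.45 = 24.23°;  2α = 48.46°
n_0 = (-0.7674, -0.6412)
n_1 = (+0.7143, -0.6999)
n_2 = (+0.8892, +0.4576)
n_3 = (+0.1972, +0.9804)
n_4 = (-0.6776, +0.7354)
n_5 = (-0.9994, +0.0359)
  (0,1): δ = 84.30°  ·
  (0,2): δ = 12.65°  ✓
  (0,3): δ = 38.75°  ✓
  (0,4): δ = 92.78°  ·
  (0,5): δ = 138.06°  ·
  (1,2): δ = 108.35°  ·
  (1,3): δ = 56.95°  ·
  (1,4): δ = 2.93°  ✓
  (1,5): δ = 42.36°  ✓
  (2,3): δ = 128.60°  ·
  (2,4): δ = 74.58°  ·
  (2,5): δ = 29.29°  ✓
  (3,4): δ = 125.97°  ·
  (3,5): δ = 80.69°  ·
  (4,5): δ = 134.72°  ·
antipodal pairs: 5

count = 5; pairs: (0,2), (0,3), (1,4), (1,5), (2,5)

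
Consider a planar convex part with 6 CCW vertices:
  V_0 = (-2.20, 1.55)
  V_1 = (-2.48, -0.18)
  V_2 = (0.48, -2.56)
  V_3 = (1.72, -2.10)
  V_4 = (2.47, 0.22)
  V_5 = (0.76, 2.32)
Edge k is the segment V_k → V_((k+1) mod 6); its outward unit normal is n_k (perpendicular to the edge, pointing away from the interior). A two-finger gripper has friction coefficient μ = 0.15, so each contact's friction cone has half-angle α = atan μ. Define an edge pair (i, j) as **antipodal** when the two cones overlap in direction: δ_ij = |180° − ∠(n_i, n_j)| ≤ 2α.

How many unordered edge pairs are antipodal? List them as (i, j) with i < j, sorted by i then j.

α = atan 0.15 = 8.53°;  2α = 17.06°
n_0 = (-0.9872, +0.1598)
n_1 = (-0.6266, -0.7793)
n_2 = (+0.3478, -0.9376)
n_3 = (+0.9515, -0.3076)
n_4 = (+0.7754, +0.6314)
n_5 = (-0.2518, +0.9678)
  (0,1): δ = 119.61°  ·
  (0,2): δ = 60.45°  ·
  (0,3): δ = 8.72°  ✓
  (0,4): δ = 48.35°  ·
  (0,5): δ = 113.78°  ·
  (1,2): δ = 120.85°  ·
  (1,3): δ = 69.11°  ·
  (1,4): δ = 12.04°  ✓
  (1,5): δ = 53.38°  ·
  (2,3): δ = 128.27°  ·
  (2,4): δ = 71.20°  ·
  (2,5): δ = 5.77°  ✓
  (3,4): δ = 122.93°  ·
  (3,5): δ = 57.50°  ·
  (4,5): δ = 114.57°  ·
antipodal pairs: 3

count = 3; pairs: (0,3), (1,4), (2,5)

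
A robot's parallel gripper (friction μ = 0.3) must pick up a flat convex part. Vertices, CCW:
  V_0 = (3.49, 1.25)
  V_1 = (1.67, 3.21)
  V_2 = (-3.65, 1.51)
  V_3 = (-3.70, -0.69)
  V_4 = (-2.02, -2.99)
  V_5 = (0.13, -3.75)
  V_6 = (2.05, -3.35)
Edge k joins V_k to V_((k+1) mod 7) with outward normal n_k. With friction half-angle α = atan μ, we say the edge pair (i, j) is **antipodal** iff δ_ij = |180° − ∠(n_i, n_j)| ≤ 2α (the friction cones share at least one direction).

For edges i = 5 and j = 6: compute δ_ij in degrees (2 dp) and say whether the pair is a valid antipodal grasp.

δ = 119.15°, invalid

α = atan 0.3 = 16.70°;  2α = 33.40°
edge 5: e_5 = (+1.92, +0.40);  n_5 = (+0.2040, -0.9790)
edge 6: e_6 = (+1.44, +4.60);  n_6 = (+0.9543, -0.2987)
∠(n_5, n_6) = 60.85°
δ = |180° − 60.85°| = 119.15°
119.15° > 2α = 33.40°  →  invalid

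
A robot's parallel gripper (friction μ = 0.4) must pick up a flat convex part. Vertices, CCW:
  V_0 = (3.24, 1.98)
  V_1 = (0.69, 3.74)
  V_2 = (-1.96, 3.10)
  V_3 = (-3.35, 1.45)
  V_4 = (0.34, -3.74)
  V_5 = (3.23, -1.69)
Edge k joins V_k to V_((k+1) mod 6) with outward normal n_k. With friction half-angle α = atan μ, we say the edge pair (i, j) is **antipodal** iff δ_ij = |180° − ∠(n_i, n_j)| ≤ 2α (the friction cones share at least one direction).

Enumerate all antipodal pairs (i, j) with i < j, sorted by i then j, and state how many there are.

count = 5; pairs: (0,3), (1,4), (2,4), (2,5), (3,5)

α = atan 0.4 = 21.80°;  2α = 43.60°
n_0 = (+0.5680, +0.8230)
n_1 = (-0.2348, +0.9721)
n_2 = (-0.7648, +0.6443)
n_3 = (-0.8150, -0.5795)
n_4 = (+0.5786, -0.8156)
n_5 = (+1.0000, -0.0027)
  (0,1): δ = 131.81°  ·
  (0,2): δ = 95.50°  ·
  (0,3): δ = 19.97°  ✓
  (0,4): δ = 69.96°  ·
  (0,5): δ = 124.46°  ·
  (1,2): δ = 143.69°  ·
  (1,3): δ = 68.17°  ·
  (1,4): δ = 21.77°  ✓
  (1,5): δ = 76.27°  ·
  (2,3): δ = 104.48°  ·
  (2,4): δ = 14.54°  ✓
  (2,5): δ = 39.96°  ✓
  (3,4): δ = 90.06°  ·
  (3,5): δ = 35.57°  ✓
  (4,5): δ = 125.51°  ·
antipodal pairs: 5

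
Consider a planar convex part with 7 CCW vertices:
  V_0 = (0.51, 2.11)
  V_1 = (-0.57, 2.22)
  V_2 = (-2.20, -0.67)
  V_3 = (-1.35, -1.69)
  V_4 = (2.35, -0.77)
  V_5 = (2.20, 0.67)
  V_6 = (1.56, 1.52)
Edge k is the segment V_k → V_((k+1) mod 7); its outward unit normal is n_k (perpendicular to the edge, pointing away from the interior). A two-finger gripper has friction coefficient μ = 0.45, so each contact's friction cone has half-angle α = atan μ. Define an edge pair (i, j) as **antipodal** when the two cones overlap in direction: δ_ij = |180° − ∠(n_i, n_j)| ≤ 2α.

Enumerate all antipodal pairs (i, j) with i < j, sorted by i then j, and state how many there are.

count = 8; pairs: (0,2), (0,3), (1,3), (1,4), (2,4), (2,5), (2,6), (3,6)

α = atan 0.45 = 24.23°;  2α = 48.46°
n_0 = (+0.1013, +0.9949)
n_1 = (-0.8710, +0.4913)
n_2 = (-0.7682, -0.6402)
n_3 = (+0.2413, -0.9705)
n_4 = (+0.9946, +0.1036)
n_5 = (+0.7989, +0.6015)
n_6 = (+0.4899, +0.8718)
  (0,1): δ = 113.61°  ·
  (0,2): δ = 44.38°  ✓
  (0,3): δ = 19.78°  ✓
  (0,4): δ = 101.76°  ·
  (0,5): δ = 132.79°  ·
  (0,6): δ = 156.48°  ·
  (1,2): δ = 110.77°  ·
  (1,3): δ = 46.61°  ✓
  (1,4): δ = 35.37°  ✓
  (1,5): δ = 66.40°  ·
  (1,6): δ = 90.09°  ·
  (2,3): δ = 115.84°  ·
  (2,4): δ = 33.86°  ✓
  (2,5): δ = 2.83°  ✓
  (2,6): δ = 20.86°  ✓
  (3,4): δ = 98.02°  ·
  (3,5): δ = 66.99°  ·
  (3,6): δ = 43.30°  ✓
  (4,5): δ = 148.97°  ·
  (4,6): δ = 125.28°  ·
  (5,6): δ = 156.31°  ·
antipodal pairs: 8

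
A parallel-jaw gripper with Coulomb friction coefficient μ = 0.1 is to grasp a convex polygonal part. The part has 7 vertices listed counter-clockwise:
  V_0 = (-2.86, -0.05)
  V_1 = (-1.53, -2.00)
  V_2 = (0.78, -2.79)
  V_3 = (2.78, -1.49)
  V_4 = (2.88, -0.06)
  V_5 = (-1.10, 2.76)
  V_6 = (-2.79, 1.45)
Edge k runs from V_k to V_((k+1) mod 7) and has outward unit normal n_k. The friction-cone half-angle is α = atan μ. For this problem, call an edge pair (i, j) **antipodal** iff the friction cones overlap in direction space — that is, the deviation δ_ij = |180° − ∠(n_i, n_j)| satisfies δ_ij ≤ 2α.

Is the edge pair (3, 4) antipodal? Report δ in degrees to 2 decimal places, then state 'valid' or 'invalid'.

δ = 121.32°, invalid

α = atan 0.1 = 5.71°;  2α = 11.42°
edge 3: e_3 = (+0.10, +1.43);  n_3 = (+0.9976, -0.0698)
edge 4: e_4 = (-3.98, +2.82);  n_4 = (+0.5781, +0.8159)
∠(n_3, n_4) = 58.68°
δ = |180° − 58.68°| = 121.32°
121.32° > 2α = 11.42°  →  invalid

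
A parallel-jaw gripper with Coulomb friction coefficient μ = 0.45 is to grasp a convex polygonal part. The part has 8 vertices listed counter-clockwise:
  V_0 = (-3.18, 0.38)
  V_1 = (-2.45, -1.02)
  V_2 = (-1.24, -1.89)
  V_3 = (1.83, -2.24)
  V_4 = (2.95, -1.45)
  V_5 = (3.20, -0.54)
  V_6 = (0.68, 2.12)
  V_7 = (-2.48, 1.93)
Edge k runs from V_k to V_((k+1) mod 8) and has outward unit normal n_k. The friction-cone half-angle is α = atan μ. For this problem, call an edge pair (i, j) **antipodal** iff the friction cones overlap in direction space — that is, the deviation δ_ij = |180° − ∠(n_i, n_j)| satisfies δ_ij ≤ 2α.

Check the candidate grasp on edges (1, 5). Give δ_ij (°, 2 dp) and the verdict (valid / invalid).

δ = 10.83°, valid

α = atan 0.45 = 24.23°;  2α = 48.46°
edge 1: e_1 = (+1.21, -0.87);  n_1 = (-0.5838, -0.8119)
edge 5: e_5 = (-2.52, +2.66);  n_5 = (+0.7260, +0.6877)
∠(n_1, n_5) = 169.17°
δ = |180° − 169.17°| = 10.83°
10.83° ≤ 2α = 48.46°  →  valid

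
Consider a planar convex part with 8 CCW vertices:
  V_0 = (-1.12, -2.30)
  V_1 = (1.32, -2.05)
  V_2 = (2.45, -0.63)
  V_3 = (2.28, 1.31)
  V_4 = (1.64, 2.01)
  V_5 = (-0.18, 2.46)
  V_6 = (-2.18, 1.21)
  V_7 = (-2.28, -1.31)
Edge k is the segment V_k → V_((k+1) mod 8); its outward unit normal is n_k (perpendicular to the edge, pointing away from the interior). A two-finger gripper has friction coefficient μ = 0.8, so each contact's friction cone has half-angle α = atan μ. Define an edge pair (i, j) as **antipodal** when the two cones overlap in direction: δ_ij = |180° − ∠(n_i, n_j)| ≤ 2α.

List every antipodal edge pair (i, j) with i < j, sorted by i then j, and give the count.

count = 13; pairs: (0,3), (0,4), (0,5), (1,4), (1,5), (1,6), (2,5), (2,6), (2,7), (3,6), (3,7), (4,7), (5,7)

α = atan 0.8 = 38.66°;  2α = 77.32°
n_0 = (+0.1019, -0.9948)
n_1 = (+0.7825, -0.6227)
n_2 = (+0.9962, +0.0873)
n_3 = (+0.7380, +0.6748)
n_4 = (+0.2400, +0.9708)
n_5 = (-0.5300, +0.8480)
n_6 = (-0.9992, +0.0397)
n_7 = (-0.6492, -0.7606)
  (0,1): δ = 134.36°  ·
  (0,2): δ = 90.84°  ·
  (0,3): δ = 53.41°  ✓
  (0,4): δ = 19.74°  ✓
  (0,5): δ = 26.16°  ✓
  (0,6): δ = 81.88°  ·
  (0,7): δ = 133.67°  ·
  (1,2): δ = 136.48°  ·
  (1,3): δ = 99.05°  ·
  (1,4): δ = 65.38°  ✓
  (1,5): δ = 19.48°  ✓
  (1,6): δ = 36.24°  ✓
  (1,7): δ = 88.03°  ·
  (2,3): δ = 142.57°  ·
  (2,4): δ = 108.90°  ·
  (2,5): δ = 63.00°  ✓
  (2,6): δ = 7.28°  ✓
  (2,7): δ = 44.51°  ✓
  (3,4): δ = 146.32°  ·
  (3,5): δ = 100.43°  ·
  (3,6): δ = 44.71°  ✓
  (3,7): δ = 7.08°  ✓
  (4,5): δ = 134.11°  ·
  (4,6): δ = 78.38°  ·
  (4,7): δ = 26.59°  ✓
  (5,6): δ = 124.28°  ·
  (5,7): δ = 72.48°  ✓
  (6,7): δ = 128.21°  ·
antipodal pairs: 13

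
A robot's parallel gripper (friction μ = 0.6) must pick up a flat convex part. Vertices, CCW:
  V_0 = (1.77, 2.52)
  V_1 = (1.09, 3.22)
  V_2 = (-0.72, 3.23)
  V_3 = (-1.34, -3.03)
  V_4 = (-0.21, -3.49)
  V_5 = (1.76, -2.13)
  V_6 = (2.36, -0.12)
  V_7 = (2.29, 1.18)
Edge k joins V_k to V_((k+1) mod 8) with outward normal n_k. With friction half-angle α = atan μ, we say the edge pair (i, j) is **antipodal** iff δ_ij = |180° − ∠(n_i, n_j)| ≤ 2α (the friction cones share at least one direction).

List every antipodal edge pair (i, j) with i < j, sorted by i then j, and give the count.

α = atan 0.6 = 30.96°;  2α = 61.93°
n_0 = (+0.7173, +0.6968)
n_1 = (+0.0055, +1.0000)
n_2 = (-0.9951, +0.0986)
n_3 = (-0.3770, -0.9262)
n_4 = (+0.5681, -0.8229)
n_5 = (+0.9582, -0.2860)
n_6 = (+0.9986, +0.0538)
n_7 = (+0.9323, +0.3618)
  (0,1): δ = 134.49°  ·
  (0,2): δ = 49.83°  ✓
  (0,3): δ = 23.68°  ✓
  (0,4): δ = 80.45°  ·
  (0,5): δ = 119.21°  ·
  (0,6): δ = 138.91°  ·
  (0,7): δ = 157.04°  ·
  (1,2): δ = 95.34°  ·
  (1,3): δ = 21.83°  ✓
  (1,4): δ = 34.94°  ✓
  (1,5): δ = 73.70°  ·
  (1,6): δ = 93.40°  ·
  (1,7): δ = 111.53°  ·
  (2,3): δ = 106.49°  ·
  (2,4): δ = 49.72°  ✓
  (2,5): δ = 10.96°  ✓
  (2,6): δ = 8.74°  ✓
  (2,7): δ = 26.87°  ✓
  (3,4): δ = 123.23°  ·
  (3,5): δ = 84.47°  ·
  (3,6): δ = 64.77°  ·
  (3,7): δ = 46.64°  ✓
  (4,5): δ = 141.24°  ·
  (4,6): δ = 121.54°  ·
  (4,7): δ = 103.41°  ·
  (5,6): δ = 160.30°  ·
  (5,7): δ = 142.17°  ·
  (6,7): δ = 161.87°  ·
antipodal pairs: 9

count = 9; pairs: (0,2), (0,3), (1,3), (1,4), (2,4), (2,5), (2,6), (2,7), (3,7)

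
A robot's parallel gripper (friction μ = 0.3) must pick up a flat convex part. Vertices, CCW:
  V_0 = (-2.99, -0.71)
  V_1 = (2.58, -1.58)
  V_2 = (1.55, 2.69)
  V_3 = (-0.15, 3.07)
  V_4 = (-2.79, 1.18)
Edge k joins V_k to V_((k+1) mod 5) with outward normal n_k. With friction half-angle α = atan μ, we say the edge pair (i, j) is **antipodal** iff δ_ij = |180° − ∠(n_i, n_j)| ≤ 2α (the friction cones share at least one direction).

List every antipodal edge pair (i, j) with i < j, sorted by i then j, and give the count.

α = atan 0.3 = 16.70°;  2α = 33.40°
n_0 = (-0.1543, -0.9880)
n_1 = (+0.9721, +0.2345)
n_2 = (+0.2181, +0.9759)
n_3 = (-0.5821, +0.8131)
n_4 = (-0.9944, +0.1052)
  (0,1): δ = 67.56°  ·
  (0,2): δ = 3.72°  ✓
  (0,3): δ = 44.48°  ·
  (0,4): δ = 92.84°  ·
  (1,2): δ = 116.16°  ·
  (1,3): δ = 67.96°  ·
  (1,4): δ = 19.60°  ✓
  (2,3): δ = 131.80°  ·
  (2,4): δ = 83.44°  ·
  (3,4): δ = 131.64°  ·
antipodal pairs: 2

count = 2; pairs: (0,2), (1,4)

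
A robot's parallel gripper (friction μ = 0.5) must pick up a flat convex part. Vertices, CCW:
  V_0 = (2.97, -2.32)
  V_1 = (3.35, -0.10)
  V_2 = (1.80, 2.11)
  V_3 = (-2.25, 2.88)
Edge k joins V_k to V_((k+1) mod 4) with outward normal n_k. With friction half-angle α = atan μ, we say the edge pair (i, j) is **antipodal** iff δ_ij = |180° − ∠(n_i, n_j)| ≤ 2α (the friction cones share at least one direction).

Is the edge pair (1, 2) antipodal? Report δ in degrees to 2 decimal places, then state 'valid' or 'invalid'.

δ = 135.81°, invalid

α = atan 0.5 = 26.57°;  2α = 53.13°
edge 1: e_1 = (-1.55, +2.21);  n_1 = (+0.8187, +0.5742)
edge 2: e_2 = (-4.05, +0.77);  n_2 = (+0.1868, +0.9824)
∠(n_1, n_2) = 44.19°
δ = |180° − 44.19°| = 135.81°
135.81° > 2α = 53.13°  →  invalid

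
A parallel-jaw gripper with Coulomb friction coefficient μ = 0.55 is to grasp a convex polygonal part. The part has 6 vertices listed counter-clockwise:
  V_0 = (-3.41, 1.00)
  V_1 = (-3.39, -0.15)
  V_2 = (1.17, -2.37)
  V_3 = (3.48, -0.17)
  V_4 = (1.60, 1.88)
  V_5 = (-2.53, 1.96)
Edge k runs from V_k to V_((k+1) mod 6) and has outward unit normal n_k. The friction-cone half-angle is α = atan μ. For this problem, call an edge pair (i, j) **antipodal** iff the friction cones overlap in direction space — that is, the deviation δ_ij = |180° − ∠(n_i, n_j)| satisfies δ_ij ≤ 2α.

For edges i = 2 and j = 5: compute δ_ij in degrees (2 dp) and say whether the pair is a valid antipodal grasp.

δ = 3.89°, valid

α = atan 0.55 = 28.81°;  2α = 57.62°
edge 2: e_2 = (+2.31, +2.20);  n_2 = (+0.6897, -0.7241)
edge 5: e_5 = (-0.88, -0.96);  n_5 = (-0.7372, +0.6757)
∠(n_2, n_5) = 176.11°
δ = |180° − 176.11°| = 3.89°
3.89° ≤ 2α = 57.62°  →  valid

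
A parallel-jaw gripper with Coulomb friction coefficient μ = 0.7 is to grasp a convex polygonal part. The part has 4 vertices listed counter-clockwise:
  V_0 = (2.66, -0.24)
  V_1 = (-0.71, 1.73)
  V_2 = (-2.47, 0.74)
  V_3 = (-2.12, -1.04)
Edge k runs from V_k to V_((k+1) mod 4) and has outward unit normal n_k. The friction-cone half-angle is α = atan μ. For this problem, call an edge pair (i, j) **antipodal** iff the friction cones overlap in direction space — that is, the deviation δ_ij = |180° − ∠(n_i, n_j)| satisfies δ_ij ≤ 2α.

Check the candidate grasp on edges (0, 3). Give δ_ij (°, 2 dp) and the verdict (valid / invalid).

δ = 39.81°, valid

α = atan 0.7 = 34.99°;  2α = 69.98°
edge 0: e_0 = (-3.37, +1.97);  n_0 = (+0.5047, +0.8633)
edge 3: e_3 = (+4.78, +0.80);  n_3 = (+0.1651, -0.9863)
∠(n_0, n_3) = 140.19°
δ = |180° − 140.19°| = 39.81°
39.81° ≤ 2α = 69.98°  →  valid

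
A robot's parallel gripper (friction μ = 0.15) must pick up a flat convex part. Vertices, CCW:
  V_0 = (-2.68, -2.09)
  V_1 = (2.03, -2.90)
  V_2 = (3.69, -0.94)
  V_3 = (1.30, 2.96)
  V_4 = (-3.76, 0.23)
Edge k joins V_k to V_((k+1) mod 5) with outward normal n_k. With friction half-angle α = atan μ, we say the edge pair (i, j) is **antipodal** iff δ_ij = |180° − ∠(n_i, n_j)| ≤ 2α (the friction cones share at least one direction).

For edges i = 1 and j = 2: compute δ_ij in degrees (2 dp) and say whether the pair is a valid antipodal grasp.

α = atan 0.15 = 8.53°;  2α = 17.06°
edge 1: e_1 = (+1.66, +1.96);  n_1 = (+0.7631, -0.6463)
edge 2: e_2 = (-2.39, +3.90);  n_2 = (+0.8526, +0.5225)
∠(n_1, n_2) = 71.76°
δ = |180° − 71.76°| = 108.24°
108.24° > 2α = 17.06°  →  invalid

δ = 108.24°, invalid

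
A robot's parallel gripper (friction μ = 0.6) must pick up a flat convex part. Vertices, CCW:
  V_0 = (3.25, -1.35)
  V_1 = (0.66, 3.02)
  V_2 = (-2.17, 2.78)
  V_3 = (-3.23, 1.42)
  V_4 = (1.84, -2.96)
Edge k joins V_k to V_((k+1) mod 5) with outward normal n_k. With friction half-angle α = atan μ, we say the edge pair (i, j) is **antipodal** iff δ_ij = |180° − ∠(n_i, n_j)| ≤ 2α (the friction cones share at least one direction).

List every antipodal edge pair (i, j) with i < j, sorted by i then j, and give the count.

α = atan 0.6 = 30.96°;  2α = 61.93°
n_0 = (+0.8603, +0.5099)
n_1 = (-0.0845, +0.9964)
n_2 = (-0.7887, +0.6147)
n_3 = (-0.6537, -0.7567)
n_4 = (+0.7523, -0.6588)
  (0,1): δ = 115.81°  ·
  (0,2): δ = 68.59°  ·
  (0,3): δ = 18.52°  ✓
  (0,4): δ = 108.13°  ·
  (1,2): δ = 132.78°  ·
  (1,3): δ = 45.67°  ✓
  (1,4): δ = 43.94°  ✓
  (2,3): δ = 92.89°  ·
  (2,4): δ = 3.28°  ✓
  (3,4): δ = 90.39°  ·
antipodal pairs: 4

count = 4; pairs: (0,3), (1,3), (1,4), (2,4)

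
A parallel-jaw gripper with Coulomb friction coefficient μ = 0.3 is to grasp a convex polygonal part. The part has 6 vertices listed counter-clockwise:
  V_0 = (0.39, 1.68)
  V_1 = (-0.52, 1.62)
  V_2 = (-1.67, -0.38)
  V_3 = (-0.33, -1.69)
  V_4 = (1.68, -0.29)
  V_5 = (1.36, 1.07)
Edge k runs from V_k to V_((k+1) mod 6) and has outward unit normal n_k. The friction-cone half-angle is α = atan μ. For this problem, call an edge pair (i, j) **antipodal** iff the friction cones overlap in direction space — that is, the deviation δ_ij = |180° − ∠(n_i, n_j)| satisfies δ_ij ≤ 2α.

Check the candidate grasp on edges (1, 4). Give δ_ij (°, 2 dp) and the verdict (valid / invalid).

α = atan 0.3 = 16.70°;  2α = 33.40°
edge 1: e_1 = (-1.15, -2.00);  n_1 = (-0.8669, +0.4985)
edge 4: e_4 = (-0.32, +1.36);  n_4 = (+0.9734, +0.2290)
∠(n_1, n_4) = 136.86°
δ = |180° − 136.86°| = 43.14°
43.14° > 2α = 33.40°  →  invalid

δ = 43.14°, invalid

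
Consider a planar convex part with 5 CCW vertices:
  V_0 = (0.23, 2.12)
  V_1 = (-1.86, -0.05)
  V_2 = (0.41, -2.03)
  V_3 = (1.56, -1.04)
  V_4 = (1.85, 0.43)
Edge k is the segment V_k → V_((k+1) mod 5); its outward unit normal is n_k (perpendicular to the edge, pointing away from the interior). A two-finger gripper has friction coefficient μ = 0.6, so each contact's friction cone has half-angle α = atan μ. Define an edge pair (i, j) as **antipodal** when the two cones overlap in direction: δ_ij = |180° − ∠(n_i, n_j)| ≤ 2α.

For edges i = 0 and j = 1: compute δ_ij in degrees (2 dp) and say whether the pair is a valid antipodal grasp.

δ = 87.17°, invalid

α = atan 0.6 = 30.96°;  2α = 61.93°
edge 0: e_0 = (-2.09, -2.17);  n_0 = (-0.7203, +0.6937)
edge 1: e_1 = (+2.27, -1.98);  n_1 = (-0.6573, -0.7536)
∠(n_0, n_1) = 92.83°
δ = |180° − 92.83°| = 87.17°
87.17° > 2α = 61.93°  →  invalid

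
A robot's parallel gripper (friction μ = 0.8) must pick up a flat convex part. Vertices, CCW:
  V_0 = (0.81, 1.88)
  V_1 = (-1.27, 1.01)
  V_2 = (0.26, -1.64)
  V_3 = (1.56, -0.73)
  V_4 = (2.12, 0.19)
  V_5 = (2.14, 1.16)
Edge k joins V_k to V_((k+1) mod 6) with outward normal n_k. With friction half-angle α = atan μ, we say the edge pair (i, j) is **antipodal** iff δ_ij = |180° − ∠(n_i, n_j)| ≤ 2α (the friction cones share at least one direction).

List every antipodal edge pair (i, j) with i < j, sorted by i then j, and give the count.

count = 7; pairs: (0,2), (0,3), (0,4), (1,3), (1,4), (1,5), (2,5)

α = atan 0.8 = 38.66°;  2α = 77.32°
n_0 = (-0.3859, +0.9226)
n_1 = (-0.8660, -0.5000)
n_2 = (+0.5735, -0.8192)
n_3 = (+0.8542, -0.5199)
n_4 = (+0.9998, -0.0206)
n_5 = (+0.4761, +0.8794)
  (0,1): δ = 82.70°  ·
  (0,2): δ = 12.29°  ✓
  (0,3): δ = 35.97°  ✓
  (0,4): δ = 66.12°  ✓
  (0,5): δ = 128.87°  ·
  (1,2): δ = 85.01°  ·
  (1,3): δ = 61.33°  ✓
  (1,4): δ = 31.18°  ✓
  (1,5): δ = 31.57°  ✓
  (2,3): δ = 156.32°  ·
  (2,4): δ = 126.17°  ·
  (2,5): δ = 63.42°  ✓
  (3,4): δ = 149.85°  ·
  (3,5): δ = 87.10°  ·
  (4,5): δ = 117.25°  ·
antipodal pairs: 7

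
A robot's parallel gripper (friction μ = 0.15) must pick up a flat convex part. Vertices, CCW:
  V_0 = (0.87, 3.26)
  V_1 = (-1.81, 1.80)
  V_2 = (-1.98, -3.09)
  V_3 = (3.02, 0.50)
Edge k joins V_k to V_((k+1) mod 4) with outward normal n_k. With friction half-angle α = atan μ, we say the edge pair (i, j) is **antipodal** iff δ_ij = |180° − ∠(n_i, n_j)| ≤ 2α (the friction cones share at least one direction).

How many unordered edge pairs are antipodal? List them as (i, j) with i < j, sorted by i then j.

α = atan 0.15 = 8.53°;  2α = 17.06°
n_0 = (-0.4784, +0.8781)
n_1 = (-0.9994, +0.0347)
n_2 = (+0.5832, -0.8123)
n_3 = (+0.7889, +0.6145)
  (0,1): δ = 120.57°  ·
  (0,2): δ = 7.10°  ✓
  (0,3): δ = 99.34°  ·
  (1,2): δ = 52.33°  ·
  (1,3): δ = 39.91°  ·
  (2,3): δ = 87.76°  ·
antipodal pairs: 1

count = 1; pairs: (0,2)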